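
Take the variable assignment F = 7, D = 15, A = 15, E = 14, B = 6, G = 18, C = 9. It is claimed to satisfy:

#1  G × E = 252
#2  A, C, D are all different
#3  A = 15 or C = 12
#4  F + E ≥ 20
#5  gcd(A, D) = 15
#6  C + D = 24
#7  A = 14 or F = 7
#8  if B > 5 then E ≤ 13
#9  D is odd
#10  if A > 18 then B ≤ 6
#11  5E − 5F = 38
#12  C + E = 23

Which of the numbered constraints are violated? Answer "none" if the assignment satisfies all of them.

#1 G × E = 18 × 14 = 252  OK
#2 A = D = 15, not all different  FAIL
#3 A = 15 = 15 (first disjunct)  OK
#4 F + E = 7 + 14 = 21; 21 ≥ 20  OK
#5 gcd(15, 15) = 15  OK
#6 C + D = 9 + 15 = 24  OK
#7 A = 15 ≠ 14, but F = 7 = 7 (second disjunct)  OK
#8 B = 6 > 5, so we need E ≤ 13; but E = 14 > 13  FAIL
#9 D = 15 is odd  OK
#10 A = 15, not > 18; antecedent false, conditional vacuously true  OK
#11 5E − 5F = 5(14) − 5(7) = 35, not 38  FAIL
#12 C + E = 9 + 14 = 23  OK

Violated: 2, 8, 11.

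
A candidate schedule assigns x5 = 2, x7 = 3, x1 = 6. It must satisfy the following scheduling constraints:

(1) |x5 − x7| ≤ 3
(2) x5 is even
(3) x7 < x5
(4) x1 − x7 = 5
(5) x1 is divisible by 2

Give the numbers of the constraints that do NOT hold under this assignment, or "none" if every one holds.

(1) |2 − 3| = 1; 1 ≤ 3  ✓
(2) x5 = 2 is even  ✓
(3) x7 = 3, x5 = 2; 3 ≥ 2 (want <)  ✗
(4) x1 − x7 = 6 − 3 = 3, not 5  ✗
(5) 6 / 2 = 3, so 2 divides 6  ✓

Violated: 3, 4.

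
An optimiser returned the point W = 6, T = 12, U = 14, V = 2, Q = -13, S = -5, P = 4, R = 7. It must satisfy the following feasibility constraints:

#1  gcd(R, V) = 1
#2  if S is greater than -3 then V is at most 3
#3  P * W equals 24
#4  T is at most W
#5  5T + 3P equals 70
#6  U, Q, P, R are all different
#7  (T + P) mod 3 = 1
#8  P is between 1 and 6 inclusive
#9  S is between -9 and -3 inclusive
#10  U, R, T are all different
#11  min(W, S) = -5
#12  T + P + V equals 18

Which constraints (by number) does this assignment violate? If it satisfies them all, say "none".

#1 gcd(7, 2) = 1 — holds.
#2 S = -5, not > -3; antecedent false, conditional vacuously true — holds.
#3 P * W = 4 * 6 = 24 — holds.
#4 T = 12, W = 6; 12 > 6 (want ≤) — fails.
#5 5T + 3P = 5(12) + 3(4) = 72, not 70 — fails.
#6 values 14, -13, 4, 7 are pairwise distinct — holds.
#7 T + P = 16; 16 mod 3 = 1 — holds.
#8 P = 4 lies in [1, 6] — holds.
#9 S = -5 lies in [-9, -3] — holds.
#10 values 14, 7, 12 are pairwise distinct — holds.
#11 min(6, -5) = -5 — holds.
#12 T + P + V = 12 + 4 + 2 = 18 — holds.

No — constraints 4 and 5 are not satisfied.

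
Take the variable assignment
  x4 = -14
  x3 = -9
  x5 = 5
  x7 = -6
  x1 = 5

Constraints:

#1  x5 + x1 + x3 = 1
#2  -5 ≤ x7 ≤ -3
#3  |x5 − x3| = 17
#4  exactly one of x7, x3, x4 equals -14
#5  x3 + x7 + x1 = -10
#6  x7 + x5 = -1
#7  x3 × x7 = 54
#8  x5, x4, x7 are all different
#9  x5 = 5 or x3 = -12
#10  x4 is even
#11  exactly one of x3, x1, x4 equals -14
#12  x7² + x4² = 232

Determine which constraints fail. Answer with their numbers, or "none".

#1 x5 + x1 + x3 = 5 + 5 + (-9) = 1 — holds.
#2 x7 = -6 is outside [-5, -3] — does not hold.
#3 |5 − (-9)| = 14, not 17 — does not hold.
#4 x7=-6, x3=-9, x4=-14; 1 of them equals -14 — holds.
#5 x3 + x7 + x1 = -9 + (-6) + 5 = -10 — holds.
#6 x7 + x5 = -6 + 5 = -1 — holds.
#7 x3 × x7 = -9 × (-6) = 54 — holds.
#8 values 5, -14, -6 are pairwise distinct — holds.
#9 x5 = 5 = 5 (first disjunct) — holds.
#10 x4 = -14 is even — holds.
#11 x3=-9, x1=5, x4=-14; 1 of them equals -14 — holds.
#12 x7² + x4² = (-6)² + (-14)² = 36 + 196 = 232 — holds.

Violated: 2 and 3.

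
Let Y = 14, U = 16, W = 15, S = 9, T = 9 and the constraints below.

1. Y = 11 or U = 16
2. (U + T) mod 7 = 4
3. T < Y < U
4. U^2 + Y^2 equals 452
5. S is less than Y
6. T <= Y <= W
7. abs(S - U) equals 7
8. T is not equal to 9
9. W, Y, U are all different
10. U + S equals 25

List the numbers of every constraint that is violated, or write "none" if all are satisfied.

1. Y = 14 ≠ 11, but U = 16 = 16 (second disjunct) — holds.
2. U + T = 25; 25 mod 7 = 4 — holds.
3. values 9 < 14 < 16 — holds.
4. U^2 + Y^2 = 16^2 + 14^2 = 256 + 196 = 452 — holds.
5. S = 9, Y = 14; 9 < 14 — holds.
6. values 9 <= 14 <= 15 — holds.
7. abs(9 - 16) = 7 — holds.
8. T = 9, but 9 is required to differ — does not hold.
9. values 15, 14, 16 are pairwise distinct — holds.
10. U + S = 16 + 9 = 25 — holds.

Constraint 8 does not hold.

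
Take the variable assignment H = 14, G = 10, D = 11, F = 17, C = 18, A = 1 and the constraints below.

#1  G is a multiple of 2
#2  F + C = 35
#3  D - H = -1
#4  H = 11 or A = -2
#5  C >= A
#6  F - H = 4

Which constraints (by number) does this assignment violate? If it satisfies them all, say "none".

No — constraints 3, 4, and 6 are not satisfied.

#1 10 / 2 = 5, so 2 divides 10  ✔
#2 F + C = 17 + 18 = 35  ✔
#3 D - H = 11 - 14 = -3, not -1  ✘
#4 H = 14 ≠ 11 and A = 1 ≠ -2; both disjuncts false  ✘
#5 C = 18, A = 1; 18 ≥ 1  ✔
#6 F - H = 17 - 14 = 3, not 4  ✘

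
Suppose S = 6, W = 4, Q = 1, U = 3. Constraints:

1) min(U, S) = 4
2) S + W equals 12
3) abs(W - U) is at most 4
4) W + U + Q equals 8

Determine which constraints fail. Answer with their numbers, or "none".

The assignment fails constraints 1 and 2.

1) min(3, 6) = 3, not 4 — violated.
2) S + W = 6 + 4 = 10, not 12 — violated.
3) abs(4 - 3) = 1; 1 ≤ 4 — OK.
4) W + U + Q = 4 + 3 + 1 = 8 — OK.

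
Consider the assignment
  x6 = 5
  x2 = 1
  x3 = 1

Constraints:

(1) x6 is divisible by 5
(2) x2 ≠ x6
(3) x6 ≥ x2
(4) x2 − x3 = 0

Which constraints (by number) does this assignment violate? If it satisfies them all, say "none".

(1) 5 / 5 = 1, so 5 divides 5 — holds.
(2) x2 = 1, x6 = 5; distinct — holds.
(3) x6 = 5, x2 = 1; 5 ≥ 1 — holds.
(4) x2 − x3 = 1 − 1 = 0 — holds.

The assignment satisfies every constraint.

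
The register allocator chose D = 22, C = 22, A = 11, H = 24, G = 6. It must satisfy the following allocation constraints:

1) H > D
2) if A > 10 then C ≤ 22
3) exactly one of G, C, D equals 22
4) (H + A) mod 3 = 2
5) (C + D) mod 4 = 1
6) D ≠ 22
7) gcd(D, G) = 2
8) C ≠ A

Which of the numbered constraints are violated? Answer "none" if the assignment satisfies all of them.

Violated: 3, 5, 6.

1) H = 24, D = 22; 24 > 22  OK
2) A = 11 > 10, so we need C ≤ 22; C = 22 ≤ 22  OK
3) G=6, C=22, D=22; 2 of them equal 22, not exactly one  FAIL
4) H + A = 35; 35 mod 3 = 2  OK
5) C + D = 44; 44 mod 4 = 0, not 1  FAIL
6) D = 22, but 22 is required to differ  FAIL
7) gcd(22, 6) = 2  OK
8) C = 22, A = 11; distinct  OK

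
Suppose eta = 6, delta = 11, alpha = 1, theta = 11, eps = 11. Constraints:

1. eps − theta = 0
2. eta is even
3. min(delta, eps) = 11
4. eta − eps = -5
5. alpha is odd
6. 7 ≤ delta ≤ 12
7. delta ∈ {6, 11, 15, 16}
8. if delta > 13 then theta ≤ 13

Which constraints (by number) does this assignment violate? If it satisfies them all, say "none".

1. eps − theta = 11 − 11 = 0 — satisfied.
2. eta = 6 is even — satisfied.
3. min(11, 11) = 11 — satisfied.
4. eta − eps = 6 − 11 = -5 — satisfied.
5. alpha = 1 is odd — satisfied.
6. delta = 11 lies in [7, 12] — satisfied.
7. delta = 11 is in {6, 11, 15, 16} — satisfied.
8. delta = 11, not > 13; antecedent false, conditional vacuously true — satisfied.

The assignment satisfies every constraint.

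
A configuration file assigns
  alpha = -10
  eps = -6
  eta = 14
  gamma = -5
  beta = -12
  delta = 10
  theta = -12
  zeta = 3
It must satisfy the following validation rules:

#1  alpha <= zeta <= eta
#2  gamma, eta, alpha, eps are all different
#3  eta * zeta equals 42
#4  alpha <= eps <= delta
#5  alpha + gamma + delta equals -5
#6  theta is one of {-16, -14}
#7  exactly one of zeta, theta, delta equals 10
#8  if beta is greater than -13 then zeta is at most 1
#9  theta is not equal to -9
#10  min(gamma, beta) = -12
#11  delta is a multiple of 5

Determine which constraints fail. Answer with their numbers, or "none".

Constraints 6, 8 do not hold.

#1 values -10 <= 3 <= 14  ✓
#2 values -5, 14, -10, -6 are pairwise distinct  ✓
#3 eta * zeta = 14 * 3 = 42  ✓
#4 values -10 <= -6 <= 10  ✓
#5 alpha + gamma + delta = -10 + (-5) + 10 = -5  ✓
#6 theta = -12 is not in {-16, -14}  ✗
#7 zeta=3, theta=-12, delta=10; 1 of them equals 10  ✓
#8 beta = -12 > -13, so we need zeta ≤ 1; but zeta = 3 > 1  ✗
#9 theta = -12, and -12 ≠ -9  ✓
#10 min(-5, -12) = -12  ✓
#11 10 / 5 = 2, so 5 divides 10  ✓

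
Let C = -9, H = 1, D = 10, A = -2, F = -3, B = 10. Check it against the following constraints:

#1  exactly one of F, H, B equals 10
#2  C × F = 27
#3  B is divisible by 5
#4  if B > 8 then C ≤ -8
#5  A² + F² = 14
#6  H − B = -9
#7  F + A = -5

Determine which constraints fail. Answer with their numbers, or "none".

The assignment fails constraint 5.

#1 F=-3, H=1, B=10; 1 of them equals 10  holds
#2 C × F = -9 × (-3) = 27  holds
#3 10 / 5 = 2, so 5 divides 10  holds
#4 B = 10 > 8, so we need C ≤ -8; C = -9 ≤ -8  holds
#5 A² + F² = (-2)² + (-3)² = 4 + 9 = 13, not 14  fails
#6 H − B = 1 − 10 = -9  holds
#7 F + A = -3 + (-2) = -5  holds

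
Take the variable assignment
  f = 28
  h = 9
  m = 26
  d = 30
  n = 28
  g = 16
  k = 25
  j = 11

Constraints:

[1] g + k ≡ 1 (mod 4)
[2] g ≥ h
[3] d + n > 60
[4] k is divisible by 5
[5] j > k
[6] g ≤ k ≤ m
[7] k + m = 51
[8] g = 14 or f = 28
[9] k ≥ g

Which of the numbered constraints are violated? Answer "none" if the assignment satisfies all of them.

[1] g + k = 41; 41 mod 4 = 1  holds
[2] g = 16, h = 9; 16 ≥ 9  holds
[3] d + n = 30 + 28 = 58; 58 ≤ 60, bound 60 not met  fails
[4] 25 / 5 = 5, so 5 divides 25  holds
[5] j = 11, k = 25; 11 ≤ 25 (want >)  fails
[6] values 16 ≤ 25 ≤ 26  holds
[7] k + m = 25 + 26 = 51  holds
[8] g = 16 ≠ 14, but f = 28 = 28 (second disjunct)  holds
[9] k = 25, g = 16; 25 ≥ 16  holds

Constraints 3 and 5 are violated.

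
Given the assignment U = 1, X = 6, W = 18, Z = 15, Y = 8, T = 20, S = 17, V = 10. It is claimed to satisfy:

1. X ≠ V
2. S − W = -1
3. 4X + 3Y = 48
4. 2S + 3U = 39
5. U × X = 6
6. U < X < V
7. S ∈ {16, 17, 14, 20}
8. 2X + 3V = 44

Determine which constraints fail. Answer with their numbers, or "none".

1. X = 6, V = 10; distinct — holds.
2. S − W = 17 − 18 = -1 — holds.
3. 4X + 3Y = 4(6) + 3(8) = 48 — holds.
4. 2S + 3U = 2(17) + 3(1) = 37, not 39 — fails.
5. U × X = 1 × 6 = 6 — holds.
6. values 1 < 6 < 10 — holds.
7. S = 17 is in {16, 17, 14, 20} — holds.
8. 2X + 3V = 2(6) + 3(10) = 42, not 44 — fails.

The assignment fails constraints 4 and 8.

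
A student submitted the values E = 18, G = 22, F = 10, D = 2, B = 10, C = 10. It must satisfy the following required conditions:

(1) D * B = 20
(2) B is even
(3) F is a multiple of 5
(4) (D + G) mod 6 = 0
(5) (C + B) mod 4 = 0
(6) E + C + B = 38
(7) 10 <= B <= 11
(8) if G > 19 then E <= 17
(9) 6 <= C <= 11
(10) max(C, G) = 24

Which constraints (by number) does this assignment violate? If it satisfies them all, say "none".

(1) D * B = 2 * 10 = 20  true
(2) B = 10 is even  true
(3) 10 / 5 = 2, so 5 divides 10  true
(4) D + G = 24; 24 mod 6 = 0  true
(5) C + B = 20; 20 mod 4 = 0  true
(6) E + C + B = 18 + 10 + 10 = 38  true
(7) B = 10 lies in [10, 11]  true
(8) G = 22 > 19, so we need E ≤ 17; but E = 18 > 17  false
(9) C = 10 lies in [6, 11]  true
(10) max(10, 22) = 22, not 24  false

No — constraints 8 and 10 are not satisfied.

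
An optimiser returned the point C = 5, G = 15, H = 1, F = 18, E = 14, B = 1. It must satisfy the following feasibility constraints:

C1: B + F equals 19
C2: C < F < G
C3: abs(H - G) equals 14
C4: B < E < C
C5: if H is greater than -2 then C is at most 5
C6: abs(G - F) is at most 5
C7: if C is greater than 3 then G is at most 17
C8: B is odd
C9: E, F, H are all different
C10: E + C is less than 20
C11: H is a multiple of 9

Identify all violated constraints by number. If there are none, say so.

C1: B + F = 1 + 18 = 19 — satisfied.
C2: values 5, 18, 15; F = 18 is not < G = 15 — violated.
C3: abs(1 - 15) = 14 — satisfied.
C4: values 1, 14, 5; E = 14 is not < C = 5 — violated.
C5: H = 1 > -2, so we need C ≤ 5; C = 5 ≤ 5 — satisfied.
C6: abs(15 - 18) = 3; 3 ≤ 5 — satisfied.
C7: C = 5 > 3, so we need G ≤ 17; G = 15 ≤ 17 — satisfied.
C8: B = 1 is odd — satisfied.
C9: values 14, 18, 1 are pairwise distinct — satisfied.
C10: E + C = 14 + 5 = 19; 19 < 20 — satisfied.
C11: 1 = 9*0 + 1, so 9 does not divide 1 — violated.

Constraints 2, 4, and 11 are violated.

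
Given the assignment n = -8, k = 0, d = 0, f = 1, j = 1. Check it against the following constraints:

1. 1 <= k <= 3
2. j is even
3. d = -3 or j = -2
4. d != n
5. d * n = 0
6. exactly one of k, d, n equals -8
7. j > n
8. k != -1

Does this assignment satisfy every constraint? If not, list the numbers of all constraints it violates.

Violated: 1, 2, 3.

1. k = 0 is outside [1, 3] — does not hold.
2. j = 1 is odd — does not hold.
3. d = 0 ≠ -3 and j = 1 ≠ -2; both disjuncts false — does not hold.
4. d = 0, n = -8; distinct — holds.
5. d * n = 0 * (-8) = 0 — holds.
6. k=0, d=0, n=-8; 1 of them equals -8 — holds.
7. j = 1, n = -8; 1 > -8 — holds.
8. k = 0, and 0 ≠ -1 — holds.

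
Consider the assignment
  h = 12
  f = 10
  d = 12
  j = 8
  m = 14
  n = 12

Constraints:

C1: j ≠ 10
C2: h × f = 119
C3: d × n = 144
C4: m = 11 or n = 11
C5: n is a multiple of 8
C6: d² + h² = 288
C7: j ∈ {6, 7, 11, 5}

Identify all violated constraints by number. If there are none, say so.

Violated: 2, 4, 5, and 7.

C1: j = 8, and 8 ≠ 10 — holds.
C2: h × f = 12 × 10 = 120, not 119 — does not hold.
C3: d × n = 12 × 12 = 144 — holds.
C4: m = 14 ≠ 11 and n = 12 ≠ 11; both disjuncts false — does not hold.
C5: 12 = 8×1 + 4, so 8 does not divide 12 — does not hold.
C6: d² + h² = 12² + 12² = 144 + 144 = 288 — holds.
C7: j = 8 is not in {6, 7, 11, 5} — does not hold.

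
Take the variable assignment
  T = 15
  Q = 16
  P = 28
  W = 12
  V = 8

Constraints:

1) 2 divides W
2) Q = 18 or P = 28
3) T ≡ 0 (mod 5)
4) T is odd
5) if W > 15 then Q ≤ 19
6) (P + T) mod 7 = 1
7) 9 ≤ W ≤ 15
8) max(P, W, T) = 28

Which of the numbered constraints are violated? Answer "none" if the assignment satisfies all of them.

The assignment satisfies every constraint.

1) 12 / 2 = 6, so 2 divides 12 — satisfied.
2) Q = 16 ≠ 18, but P = 28 = 28 (second disjunct) — satisfied.
3) 15 mod 5 = 0 — satisfied.
4) T = 15 is odd — satisfied.
5) W = 12, not > 15; antecedent false, conditional vacuously true — satisfied.
6) P + T = 43; 43 mod 7 = 1 — satisfied.
7) W = 12 lies in [9, 15] — satisfied.
8) max(28, 12, 15) = 28 — satisfied.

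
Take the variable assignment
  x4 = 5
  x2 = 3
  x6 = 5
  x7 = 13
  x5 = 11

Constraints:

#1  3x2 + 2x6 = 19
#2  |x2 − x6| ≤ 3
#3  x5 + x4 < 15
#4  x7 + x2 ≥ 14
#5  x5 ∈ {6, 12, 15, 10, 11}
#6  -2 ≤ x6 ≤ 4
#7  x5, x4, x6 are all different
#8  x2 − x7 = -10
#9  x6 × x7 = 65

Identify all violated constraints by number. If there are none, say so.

#1 3x2 + 2x6 = 3(3) + 2(5) = 19 — holds.
#2 |3 − 5| = 2; 2 ≤ 3 — holds.
#3 x5 + x4 = 11 + 5 = 16; 16 ≥ 15, bound 15 not met — does not hold.
#4 x7 + x2 = 13 + 3 = 16; 16 ≥ 14 — holds.
#5 x5 = 11 is in {6, 12, 15, 10, 11} — holds.
#6 x6 = 5 is outside [-2, 4] — does not hold.
#7 x4 = x6 = 5, not all different — does not hold.
#8 x2 − x7 = 3 − 13 = -10 — holds.
#9 x6 × x7 = 5 × 13 = 65 — holds.

Constraints 3, 6, and 7 do not hold.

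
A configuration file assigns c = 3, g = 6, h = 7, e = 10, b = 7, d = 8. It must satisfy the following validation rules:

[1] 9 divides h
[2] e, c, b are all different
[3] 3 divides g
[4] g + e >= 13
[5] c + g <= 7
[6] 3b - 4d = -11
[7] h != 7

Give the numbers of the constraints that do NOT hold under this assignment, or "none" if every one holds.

[1] 7 = 9*0 + 7, so 9 does not divide 7 — does not hold.
[2] values 10, 3, 7 are pairwise distinct — holds.
[3] 6 / 3 = 2, so 3 divides 6 — holds.
[4] g + e = 6 + 10 = 16; 16 ≥ 13 — holds.
[5] c + g = 3 + 6 = 9; 9 > 7, bound 7 not met — does not hold.
[6] 3b - 4d = 3(7) - 4(8) = -11 — holds.
[7] h = 7, but 7 is required to differ — does not hold.

The assignment fails constraints 1, 5, and 7.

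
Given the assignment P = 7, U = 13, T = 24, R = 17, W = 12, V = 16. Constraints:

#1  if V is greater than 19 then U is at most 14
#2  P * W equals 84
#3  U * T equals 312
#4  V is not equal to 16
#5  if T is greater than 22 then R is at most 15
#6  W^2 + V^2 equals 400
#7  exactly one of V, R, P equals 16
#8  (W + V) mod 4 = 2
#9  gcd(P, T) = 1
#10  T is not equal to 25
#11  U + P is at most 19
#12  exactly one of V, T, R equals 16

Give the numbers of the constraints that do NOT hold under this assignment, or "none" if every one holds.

The assignment fails constraints 4, 5, 8, and 11.

#1 V = 16, not > 19; antecedent false, conditional vacuously true — holds.
#2 P * W = 7 * 12 = 84 — holds.
#3 U * T = 13 * 24 = 312 — holds.
#4 V = 16, but 16 is required to differ — fails.
#5 T = 24 > 22, so we need R ≤ 15; but R = 17 > 15 — fails.
#6 W^2 + V^2 = 12^2 + 16^2 = 144 + 256 = 400 — holds.
#7 V=16, R=17, P=7; 1 of them equals 16 — holds.
#8 W + V = 28; 28 mod 4 = 0, not 2 — fails.
#9 gcd(7, 24) = 1 — holds.
#10 T = 24, and 24 ≠ 25 — holds.
#11 U + P = 13 + 7 = 20; 20 > 19, bound 19 not met — fails.
#12 V=16, T=24, R=17; 1 of them equals 16 — holds.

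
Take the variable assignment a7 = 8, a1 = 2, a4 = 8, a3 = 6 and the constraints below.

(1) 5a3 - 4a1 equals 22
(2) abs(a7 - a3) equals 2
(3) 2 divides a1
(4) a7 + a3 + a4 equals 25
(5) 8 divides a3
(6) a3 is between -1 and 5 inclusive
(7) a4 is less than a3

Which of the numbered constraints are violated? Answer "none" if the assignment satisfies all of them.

(1) 5a3 - 4a1 = 5(6) - 4(2) = 22  ✓
(2) abs(8 - 6) = 2  ✓
(3) 2 / 2 = 1, so 2 divides 2  ✓
(4) a7 + a3 + a4 = 8 + 6 + 8 = 22, not 25  ✗
(5) 6 = 8*0 + 6, so 8 does not divide 6  ✗
(6) a3 = 6 is outside [-1, 5]  ✗
(7) a4 = 8, a3 = 6; 8 ≥ 6 (want <)  ✗

The assignment fails constraints 4, 5, 6, and 7.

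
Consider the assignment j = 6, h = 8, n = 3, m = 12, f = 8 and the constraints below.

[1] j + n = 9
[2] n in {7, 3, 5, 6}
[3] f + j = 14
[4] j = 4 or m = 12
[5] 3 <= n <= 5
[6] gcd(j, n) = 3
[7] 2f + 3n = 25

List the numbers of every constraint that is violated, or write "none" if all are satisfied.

[1] j + n = 6 + 3 = 9  OK
[2] n = 3 is in {7, 3, 5, 6}  OK
[3] f + j = 8 + 6 = 14  OK
[4] j = 6 ≠ 4, but m = 12 = 12 (second disjunct)  OK
[5] n = 3 lies in [3, 5]  OK
[6] gcd(6, 3) = 3  OK
[7] 2f + 3n = 2(8) + 3(3) = 25  OK

None — every constraint holds.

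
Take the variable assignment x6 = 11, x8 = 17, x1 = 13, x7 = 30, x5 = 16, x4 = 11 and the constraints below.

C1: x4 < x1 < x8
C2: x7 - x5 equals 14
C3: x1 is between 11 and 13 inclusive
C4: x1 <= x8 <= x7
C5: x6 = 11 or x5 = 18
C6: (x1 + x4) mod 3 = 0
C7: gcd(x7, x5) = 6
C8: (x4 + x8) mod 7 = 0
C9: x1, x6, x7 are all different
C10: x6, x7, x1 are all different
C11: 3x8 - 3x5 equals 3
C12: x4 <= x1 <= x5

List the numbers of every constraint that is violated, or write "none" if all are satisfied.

C1: values 11 < 13 < 17  ✔
C2: x7 - x5 = 30 - 16 = 14  ✔
C3: x1 = 13 lies in [11, 13]  ✔
C4: values 13 <= 17 <= 30  ✔
C5: x6 = 11 = 11 (first disjunct)  ✔
C6: x1 + x4 = 24; 24 mod 3 = 0  ✔
C7: gcd(30, 16) = 2, not 6  ✘
C8: x4 + x8 = 28; 28 mod 7 = 0  ✔
C9: values 13, 11, 30 are pairwise distinct  ✔
C10: values 11, 30, 13 are pairwise distinct  ✔
C11: 3x8 - 3x5 = 3(17) - 3(16) = 3  ✔
C12: values 11 <= 13 <= 16  ✔

The assignment fails constraint 7.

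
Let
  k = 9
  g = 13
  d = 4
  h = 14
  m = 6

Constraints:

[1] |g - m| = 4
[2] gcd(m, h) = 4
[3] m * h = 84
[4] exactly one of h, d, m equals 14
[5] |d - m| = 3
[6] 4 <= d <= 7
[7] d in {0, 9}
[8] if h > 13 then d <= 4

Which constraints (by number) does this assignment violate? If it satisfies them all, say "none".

Constraints 1, 2, 5, 7 do not hold.

[1] |13 - 6| = 7, not 4 — fails.
[2] gcd(6, 14) = 2, not 4 — fails.
[3] m * h = 6 * 14 = 84 — holds.
[4] h=14, d=4, m=6; 1 of them equals 14 — holds.
[5] |4 - 6| = 2, not 3 — fails.
[6] d = 4 lies in [4, 7] — holds.
[7] d = 4 is not in {0, 9} — fails.
[8] h = 14 > 13, so we need d ≤ 4; d = 4 ≤ 4 — holds.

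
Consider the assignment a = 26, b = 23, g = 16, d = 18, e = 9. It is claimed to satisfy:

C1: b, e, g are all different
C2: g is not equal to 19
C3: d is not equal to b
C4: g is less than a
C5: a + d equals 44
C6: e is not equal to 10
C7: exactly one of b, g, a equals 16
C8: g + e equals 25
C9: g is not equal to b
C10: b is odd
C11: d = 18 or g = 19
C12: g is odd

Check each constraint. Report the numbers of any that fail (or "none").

Violated: 12.

C1: values 23, 9, 16 are pairwise distinct  ✔
C2: g = 16, and 16 ≠ 19  ✔
C3: d = 18, b = 23; distinct  ✔
C4: g = 16, a = 26; 16 < 26  ✔
C5: a + d = 26 + 18 = 44  ✔
C6: e = 9, and 9 ≠ 10  ✔
C7: b=23, g=16, a=26; 1 of them equals 16  ✔
C8: g + e = 16 + 9 = 25  ✔
C9: g = 16, b = 23; distinct  ✔
C10: b = 23 is odd  ✔
C11: d = 18 = 18 (first disjunct)  ✔
C12: g = 16 is even  ✘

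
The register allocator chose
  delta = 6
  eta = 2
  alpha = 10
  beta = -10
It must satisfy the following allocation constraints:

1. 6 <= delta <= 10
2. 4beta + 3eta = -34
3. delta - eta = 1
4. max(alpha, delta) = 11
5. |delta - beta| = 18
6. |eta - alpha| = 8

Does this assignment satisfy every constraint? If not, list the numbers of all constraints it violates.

1. delta = 6 lies in [6, 10]  ✓
2. 4beta + 3eta = 4(-10) + 3(2) = -34  ✓
3. delta - eta = 6 - 2 = 4, not 1  ✗
4. max(10, 6) = 10, not 11  ✗
5. |6 - (-10)| = 16, not 18  ✗
6. |2 - 10| = 8  ✓

No — constraints 3, 4, and 5 are not satisfied.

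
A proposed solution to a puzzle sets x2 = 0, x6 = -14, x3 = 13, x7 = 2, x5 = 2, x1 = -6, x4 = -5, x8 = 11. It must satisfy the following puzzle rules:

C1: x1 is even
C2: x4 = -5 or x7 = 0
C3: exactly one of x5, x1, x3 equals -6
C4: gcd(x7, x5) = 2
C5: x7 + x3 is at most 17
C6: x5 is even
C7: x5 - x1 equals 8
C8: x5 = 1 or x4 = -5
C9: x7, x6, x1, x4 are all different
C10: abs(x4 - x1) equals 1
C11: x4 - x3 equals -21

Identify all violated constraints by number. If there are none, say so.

Violated: 11.

C1: x1 = -6 is even  OK
C2: x4 = -5 = -5 (first disjunct)  OK
C3: x5=2, x1=-6, x3=13; 1 of them equals -6  OK
C4: gcd(2, 2) = 2  OK
C5: x7 + x3 = 2 + 13 = 15; 15 ≤ 17  OK
C6: x5 = 2 is even  OK
C7: x5 - x1 = 2 - (-6) = 8  OK
C8: x5 = 2 ≠ 1, but x4 = -5 = -5 (second disjunct)  OK
C9: values 2, -14, -6, -5 are pairwise distinct  OK
C10: abs(-5 - (-6)) = 1  OK
C11: x4 - x3 = -5 - 13 = -18, not -21  FAIL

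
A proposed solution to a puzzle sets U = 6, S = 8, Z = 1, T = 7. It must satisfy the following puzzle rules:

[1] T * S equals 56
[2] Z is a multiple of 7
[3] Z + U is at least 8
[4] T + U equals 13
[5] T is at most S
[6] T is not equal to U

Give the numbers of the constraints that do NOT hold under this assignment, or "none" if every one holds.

[1] T * S = 7 * 8 = 56  OK
[2] 1 = 7*0 + 1, so 7 does not divide 1  FAIL
[3] Z + U = 1 + 6 = 7; 7 < 8, bound 8 not met  FAIL
[4] T + U = 7 + 6 = 13  OK
[5] T = 7, S = 8; 7 ≤ 8  OK
[6] T = 7, U = 6; distinct  OK

No — constraints 2 and 3 are not satisfied.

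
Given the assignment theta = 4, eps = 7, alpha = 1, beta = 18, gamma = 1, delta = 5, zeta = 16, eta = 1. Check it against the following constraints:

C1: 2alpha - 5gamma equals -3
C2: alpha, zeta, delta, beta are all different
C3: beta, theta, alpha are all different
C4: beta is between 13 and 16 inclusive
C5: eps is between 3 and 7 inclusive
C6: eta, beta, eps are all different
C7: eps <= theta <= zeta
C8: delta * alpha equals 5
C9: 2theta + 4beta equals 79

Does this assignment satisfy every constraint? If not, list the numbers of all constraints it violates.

Constraints 4, 7, and 9 do not hold.

C1: 2alpha - 5gamma = 2(1) - 5(1) = -3 — satisfied.
C2: values 1, 16, 5, 18 are pairwise distinct — satisfied.
C3: values 18, 4, 1 are pairwise distinct — satisfied.
C4: beta = 18 is outside [13, 16] — violated.
C5: eps = 7 lies in [3, 7] — satisfied.
C6: values 1, 18, 7 are pairwise distinct — satisfied.
C7: values 7, 4, 16; eps = 7 is not <= theta = 4 — violated.
C8: delta * alpha = 5 * 1 = 5 — satisfied.
C9: 2theta + 4beta = 2(4) + 4(18) = 80, not 79 — violated.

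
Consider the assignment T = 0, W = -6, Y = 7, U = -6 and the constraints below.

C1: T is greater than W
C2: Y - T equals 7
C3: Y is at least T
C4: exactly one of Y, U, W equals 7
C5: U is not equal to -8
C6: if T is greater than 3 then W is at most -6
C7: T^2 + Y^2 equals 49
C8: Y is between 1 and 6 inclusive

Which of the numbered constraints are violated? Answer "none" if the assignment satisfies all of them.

C1: T = 0, W = -6; 0 > -6 — OK.
C2: Y - T = 7 - 0 = 7 — OK.
C3: Y = 7, T = 0; 7 ≥ 0 — OK.
C4: Y=7, U=-6, W=-6; 1 of them equals 7 — OK.
C5: U = -6, and -6 ≠ -8 — OK.
C6: T = 0, not > 3; antecedent false, conditional vacuously true — OK.
C7: T^2 + Y^2 = 0^2 + 7^2 = 0 + 49 = 49 — OK.
C8: Y = 7 is outside [1, 6] — violated.

Constraint 8 does not hold.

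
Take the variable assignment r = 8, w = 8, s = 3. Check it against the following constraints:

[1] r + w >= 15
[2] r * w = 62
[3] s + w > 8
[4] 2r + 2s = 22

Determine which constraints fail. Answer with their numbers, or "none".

No — constraint 2 is not satisfied.

[1] r + w = 8 + 8 = 16; 16 ≥ 15  OK
[2] r * w = 8 * 8 = 64, not 62  FAIL
[3] s + w = 3 + 8 = 11; 11 > 8  OK
[4] 2r + 2s = 2(8) + 2(3) = 22  OK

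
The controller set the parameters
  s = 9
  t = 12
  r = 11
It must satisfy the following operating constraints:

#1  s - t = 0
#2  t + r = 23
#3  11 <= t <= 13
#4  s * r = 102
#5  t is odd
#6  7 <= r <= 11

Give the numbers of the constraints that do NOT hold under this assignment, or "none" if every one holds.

No — constraints 1, 4, 5 are not satisfied.

#1 s - t = 9 - 12 = -3, not 0  fails
#2 t + r = 12 + 11 = 23  holds
#3 t = 12 lies in [11, 13]  holds
#4 s * r = 9 * 11 = 99, not 102  fails
#5 t = 12 is even  fails
#6 r = 11 lies in [7, 11]  holds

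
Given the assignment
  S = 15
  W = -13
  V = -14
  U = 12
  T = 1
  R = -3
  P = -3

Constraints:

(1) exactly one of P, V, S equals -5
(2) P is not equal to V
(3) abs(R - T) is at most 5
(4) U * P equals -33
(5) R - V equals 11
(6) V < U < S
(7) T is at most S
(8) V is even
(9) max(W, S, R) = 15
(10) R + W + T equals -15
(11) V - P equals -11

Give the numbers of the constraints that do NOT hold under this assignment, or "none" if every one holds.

(1) P=-3, V=-14, S=15; 0 of them equal -5, not exactly one — fails.
(2) P = -3, V = -14; distinct — holds.
(3) abs(-3 - 1) = 4; 4 ≤ 5 — holds.
(4) U * P = 12 * (-3) = -36, not -33 — fails.
(5) R - V = -3 - (-14) = 11 — holds.
(6) values -14 < 12 < 15 — holds.
(7) T = 1, S = 15; 1 ≤ 15 — holds.
(8) V = -14 is even — holds.
(9) max(-13, 15, -3) = 15 — holds.
(10) R + W + T = -3 + (-13) + 1 = -15 — holds.
(11) V - P = -14 - (-3) = -11 — holds.

Violated: 1, 4.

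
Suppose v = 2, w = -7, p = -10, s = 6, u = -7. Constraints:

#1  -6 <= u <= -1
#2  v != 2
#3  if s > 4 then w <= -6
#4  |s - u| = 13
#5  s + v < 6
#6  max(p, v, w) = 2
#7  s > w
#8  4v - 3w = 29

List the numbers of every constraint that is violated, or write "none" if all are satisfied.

Constraints 1, 2, 5 are violated.

#1 u = -7 is outside [-6, -1]  fails
#2 v = 2, but 2 is required to differ  fails
#3 s = 6 > 4, so we need w ≤ -6; w = -7 ≤ -6  holds
#4 |6 - (-7)| = 13  holds
#5 s + v = 6 + 2 = 8; 8 ≥ 6, bound 6 not met  fails
#6 max(-10, 2, -7) = 2  holds
#7 s = 6, w = -7; 6 > -7  holds
#8 4v - 3w = 4(2) - 3(-7) = 29  holds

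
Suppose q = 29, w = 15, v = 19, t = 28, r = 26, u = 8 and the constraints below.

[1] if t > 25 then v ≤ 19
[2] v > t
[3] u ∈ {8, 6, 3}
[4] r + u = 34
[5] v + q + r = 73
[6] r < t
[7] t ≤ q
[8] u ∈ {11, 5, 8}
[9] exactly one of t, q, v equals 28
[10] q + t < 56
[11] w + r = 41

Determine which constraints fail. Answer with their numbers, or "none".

Constraints 2, 5, and 10 are violated.

[1] t = 28 > 25, so we need v ≤ 19; v = 19 ≤ 19  ✔
[2] v = 19, t = 28; 19 ≤ 28 (want >)  ✘
[3] u = 8 is in {8, 6, 3}  ✔
[4] r + u = 26 + 8 = 34  ✔
[5] v + q + r = 19 + 29 + 26 = 74, not 73  ✘
[6] r = 26, t = 28; 26 < 28  ✔
[7] t = 28, q = 29; 28 ≤ 29  ✔
[8] u = 8 is in {11, 5, 8}  ✔
[9] t=28, q=29, v=19; 1 of them equals 28  ✔
[10] q + t = 29 + 28 = 57; 57 ≥ 56, bound 56 not met  ✘
[11] w + r = 15 + 26 = 41  ✔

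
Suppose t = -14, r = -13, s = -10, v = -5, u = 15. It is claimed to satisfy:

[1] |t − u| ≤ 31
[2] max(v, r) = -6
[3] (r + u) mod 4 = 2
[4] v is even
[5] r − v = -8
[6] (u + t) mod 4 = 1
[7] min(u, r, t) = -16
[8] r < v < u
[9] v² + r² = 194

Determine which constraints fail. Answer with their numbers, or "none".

[1] |-14 − 15| = 29; 29 ≤ 31 — OK.
[2] max(-5, -13) = -5, not -6 — violated.
[3] r + u = 2; 2 mod 4 = 2 — OK.
[4] v = -5 is odd — violated.
[5] r − v = -13 − (-5) = -8 — OK.
[6] u + t = 1; 1 mod 4 = 1 — OK.
[7] min(15, -13, -14) = -14, not -16 — violated.
[8] values -13 < -5 < 15 — OK.
[9] v² + r² = (-5)² + (-13)² = 25 + 169 = 194 — OK.

No — constraints 2, 4, 7 are not satisfied.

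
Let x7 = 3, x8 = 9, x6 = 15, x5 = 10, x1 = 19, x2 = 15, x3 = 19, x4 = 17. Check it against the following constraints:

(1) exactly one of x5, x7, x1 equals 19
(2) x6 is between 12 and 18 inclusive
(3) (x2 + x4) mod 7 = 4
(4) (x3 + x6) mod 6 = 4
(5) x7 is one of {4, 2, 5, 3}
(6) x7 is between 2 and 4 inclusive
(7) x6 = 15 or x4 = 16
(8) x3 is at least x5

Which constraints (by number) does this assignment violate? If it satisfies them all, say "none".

(1) x5=10, x7=3, x1=19; 1 of them equals 19 — holds.
(2) x6 = 15 lies in [12, 18] — holds.
(3) x2 + x4 = 32; 32 mod 7 = 4 — holds.
(4) x3 + x6 = 34; 34 mod 6 = 4 — holds.
(5) x7 = 3 is in {4, 2, 5, 3} — holds.
(6) x7 = 3 lies in [2, 4] — holds.
(7) x6 = 15 = 15 (first disjunct) — holds.
(8) x3 = 19, x5 = 10; 19 ≥ 10 — holds.

The assignment satisfies every constraint.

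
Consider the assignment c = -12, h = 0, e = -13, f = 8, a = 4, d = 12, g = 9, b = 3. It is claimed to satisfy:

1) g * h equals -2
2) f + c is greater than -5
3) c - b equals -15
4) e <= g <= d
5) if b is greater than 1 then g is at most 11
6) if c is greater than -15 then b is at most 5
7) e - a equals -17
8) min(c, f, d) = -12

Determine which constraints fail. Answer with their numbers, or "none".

The assignment fails constraint 1.

1) g * h = 9 * 0 = 0, not -2  FAIL
2) f + c = 8 + (-12) = -4; -4 > -5  OK
3) c - b = -12 - 3 = -15  OK
4) values -13 <= 9 <= 12  OK
5) b = 3 > 1, so we need g ≤ 11; g = 9 ≤ 11  OK
6) c = -12 > -15, so we need b ≤ 5; b = 3 ≤ 5  OK
7) e - a = -13 - 4 = -17  OK
8) min(-12, 8, 12) = -12  OK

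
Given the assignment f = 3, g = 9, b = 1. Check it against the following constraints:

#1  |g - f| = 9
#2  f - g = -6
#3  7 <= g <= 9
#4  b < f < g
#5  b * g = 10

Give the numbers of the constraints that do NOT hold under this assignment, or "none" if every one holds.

Violated: 1 and 5.

#1 |9 - 3| = 6, not 9  ✘
#2 f - g = 3 - 9 = -6  ✔
#3 g = 9 lies in [7, 9]  ✔
#4 values 1 < 3 < 9  ✔
#5 b * g = 1 * 9 = 9, not 10  ✘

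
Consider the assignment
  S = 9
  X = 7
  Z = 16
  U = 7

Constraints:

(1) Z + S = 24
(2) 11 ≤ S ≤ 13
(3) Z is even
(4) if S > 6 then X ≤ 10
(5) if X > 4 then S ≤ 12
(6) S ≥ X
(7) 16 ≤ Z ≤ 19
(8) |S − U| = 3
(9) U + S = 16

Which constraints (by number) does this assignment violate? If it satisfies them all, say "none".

Constraints 1, 2, 8 do not hold.

(1) Z + S = 16 + 9 = 25, not 24 — does not hold.
(2) S = 9 is outside [11, 13] — does not hold.
(3) Z = 16 is even — holds.
(4) S = 9 > 6, so we need X ≤ 10; X = 7 ≤ 10 — holds.
(5) X = 7 > 4, so we need S ≤ 12; S = 9 ≤ 12 — holds.
(6) S = 9, X = 7; 9 ≥ 7 — holds.
(7) Z = 16 lies in [16, 19] — holds.
(8) |9 − 7| = 2, not 3 — does not hold.
(9) U + S = 7 + 9 = 16 — holds.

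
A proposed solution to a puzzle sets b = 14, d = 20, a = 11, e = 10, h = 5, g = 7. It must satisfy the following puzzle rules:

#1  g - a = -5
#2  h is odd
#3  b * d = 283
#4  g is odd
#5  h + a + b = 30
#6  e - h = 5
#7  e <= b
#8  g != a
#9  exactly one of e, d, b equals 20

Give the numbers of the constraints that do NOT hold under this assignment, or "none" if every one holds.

The assignment fails constraints 1 and 3.

#1 g - a = 7 - 11 = -4, not -5 — violated.
#2 h = 5 is odd — OK.
#3 b * d = 14 * 20 = 280, not 283 — violated.
#4 g = 7 is odd — OK.
#5 h + a + b = 5 + 11 + 14 = 30 — OK.
#6 e - h = 10 - 5 = 5 — OK.
#7 e = 10, b = 14; 10 ≤ 14 — OK.
#8 g = 7, a = 11; distinct — OK.
#9 e=10, d=20, b=14; 1 of them equals 20 — OK.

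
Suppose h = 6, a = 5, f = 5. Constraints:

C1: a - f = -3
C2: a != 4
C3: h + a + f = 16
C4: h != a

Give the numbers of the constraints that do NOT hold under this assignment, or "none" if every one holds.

Constraint 1 does not hold.

C1: a - f = 5 - 5 = 0, not -3  ✗
C2: a = 5, and 5 ≠ 4  ✓
C3: h + a + f = 6 + 5 + 5 = 16  ✓
C4: h = 6, a = 5; distinct  ✓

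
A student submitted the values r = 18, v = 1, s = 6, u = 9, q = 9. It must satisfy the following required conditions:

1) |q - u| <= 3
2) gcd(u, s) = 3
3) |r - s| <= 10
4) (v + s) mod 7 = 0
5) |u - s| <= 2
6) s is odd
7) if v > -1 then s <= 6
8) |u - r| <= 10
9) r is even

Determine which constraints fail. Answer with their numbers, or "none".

1) |9 - 9| = 0; 0 ≤ 3 — holds.
2) gcd(9, 6) = 3 — holds.
3) |18 - 6| = 12; 12 > 10, exceeds bound 10 — fails.
4) v + s = 7; 7 mod 7 = 0 — holds.
5) |9 - 6| = 3; 3 > 2, exceeds bound 2 — fails.
6) s = 6 is even — fails.
7) v = 1 > -1, so we need s ≤ 6; s = 6 ≤ 6 — holds.
8) |9 - 18| = 9; 9 ≤ 10 — holds.
9) r = 18 is even — holds.

The assignment fails constraints 3, 5, and 6.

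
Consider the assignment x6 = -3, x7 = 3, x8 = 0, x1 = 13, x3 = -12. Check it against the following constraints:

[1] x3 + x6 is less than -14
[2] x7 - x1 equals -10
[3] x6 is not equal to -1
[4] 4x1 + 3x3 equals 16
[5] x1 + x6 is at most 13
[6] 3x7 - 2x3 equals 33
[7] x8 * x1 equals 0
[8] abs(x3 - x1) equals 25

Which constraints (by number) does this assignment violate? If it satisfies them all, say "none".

[1] x3 + x6 = -12 + (-3) = -15; -15 < -14 — holds.
[2] x7 - x1 = 3 - 13 = -10 — holds.
[3] x6 = -3, and -3 ≠ -1 — holds.
[4] 4x1 + 3x3 = 4(13) + 3(-12) = 16 — holds.
[5] x1 + x6 = 13 + (-3) = 10; 10 ≤ 13 — holds.
[6] 3x7 - 2x3 = 3(3) - 2(-12) = 33 — holds.
[7] x8 * x1 = 0 * 13 = 0 — holds.
[8] abs(-12 - 13) = 25 — holds.

Yes — all constraints hold.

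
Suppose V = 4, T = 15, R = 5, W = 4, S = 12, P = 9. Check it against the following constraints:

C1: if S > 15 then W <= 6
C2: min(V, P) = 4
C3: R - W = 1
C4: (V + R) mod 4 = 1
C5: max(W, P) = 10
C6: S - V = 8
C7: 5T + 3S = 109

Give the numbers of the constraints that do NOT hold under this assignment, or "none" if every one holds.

C1: S = 12, not > 15; antecedent false, conditional vacuously true — holds.
C2: min(4, 9) = 4 — holds.
C3: R - W = 5 - 4 = 1 — holds.
C4: V + R = 9; 9 mod 4 = 1 — holds.
C5: max(4, 9) = 9, not 10 — fails.
C6: S - V = 12 - 4 = 8 — holds.
C7: 5T + 3S = 5(15) + 3(12) = 111, not 109 — fails.

Constraints 5 and 7 do not hold.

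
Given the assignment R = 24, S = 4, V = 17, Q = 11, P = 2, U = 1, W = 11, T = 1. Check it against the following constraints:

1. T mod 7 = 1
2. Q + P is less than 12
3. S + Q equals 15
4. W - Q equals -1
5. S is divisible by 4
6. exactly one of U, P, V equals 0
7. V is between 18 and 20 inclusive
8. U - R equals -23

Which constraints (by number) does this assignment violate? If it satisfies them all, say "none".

1. 1 mod 7 = 1  holds
2. Q + P = 11 + 2 = 13; 13 ≥ 12, bound 12 not met  fails
3. S + Q = 4 + 11 = 15  holds
4. W - Q = 11 - 11 = 0, not -1  fails
5. 4 / 4 = 1, so 4 divides 4  holds
6. U=1, P=2, V=17; 0 of them equal 0, not exactly one  fails
7. V = 17 is outside [18, 20]  fails
8. U - R = 1 - 24 = -23  holds

Violated: 2, 4, 6, and 7.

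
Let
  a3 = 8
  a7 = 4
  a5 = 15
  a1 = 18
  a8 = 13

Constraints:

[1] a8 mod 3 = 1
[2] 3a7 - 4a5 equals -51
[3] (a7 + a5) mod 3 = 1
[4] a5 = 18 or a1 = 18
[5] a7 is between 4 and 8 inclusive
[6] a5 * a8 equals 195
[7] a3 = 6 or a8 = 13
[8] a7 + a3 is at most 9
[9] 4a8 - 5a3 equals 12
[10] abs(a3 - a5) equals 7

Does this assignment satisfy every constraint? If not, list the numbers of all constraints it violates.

Constraints 2, 8 do not hold.

[1] 13 mod 3 = 1  OK
[2] 3a7 - 4a5 = 3(4) - 4(15) = -48, not -51  FAIL
[3] a7 + a5 = 19; 19 mod 3 = 1  OK
[4] a5 = 15 ≠ 18, but a1 = 18 = 18 (second disjunct)  OK
[5] a7 = 4 lies in [4, 8]  OK
[6] a5 * a8 = 15 * 13 = 195  OK
[7] a3 = 8 ≠ 6, but a8 = 13 = 13 (second disjunct)  OK
[8] a7 + a3 = 4 + 8 = 12; 12 > 9, bound 9 not met  FAIL
[9] 4a8 - 5a3 = 4(13) - 5(8) = 12  OK
[10] abs(8 - 15) = 7  OK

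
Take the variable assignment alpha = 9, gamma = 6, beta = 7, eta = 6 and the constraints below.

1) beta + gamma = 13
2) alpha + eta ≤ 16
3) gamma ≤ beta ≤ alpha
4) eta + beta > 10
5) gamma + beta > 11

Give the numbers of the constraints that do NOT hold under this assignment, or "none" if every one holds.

No violations.

1) beta + gamma = 7 + 6 = 13 — OK.
2) alpha + eta = 9 + 6 = 15; 15 ≤ 16 — OK.
3) values 6 ≤ 7 ≤ 9 — OK.
4) eta + beta = 6 + 7 = 13; 13 > 10 — OK.
5) gamma + beta = 6 + 7 = 13; 13 > 11 — OK.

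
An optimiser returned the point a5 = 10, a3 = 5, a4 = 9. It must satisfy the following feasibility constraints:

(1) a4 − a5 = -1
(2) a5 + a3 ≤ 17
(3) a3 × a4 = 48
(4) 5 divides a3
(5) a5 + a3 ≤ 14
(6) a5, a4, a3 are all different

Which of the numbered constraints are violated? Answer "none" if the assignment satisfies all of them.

No — constraints 3 and 5 are not satisfied.

(1) a4 − a5 = 9 − 10 = -1 — OK.
(2) a5 + a3 = 10 + 5 = 15; 15 ≤ 17 — OK.
(3) a3 × a4 = 5 × 9 = 45, not 48 — violated.
(4) 5 / 5 = 1, so 5 divides 5 — OK.
(5) a5 + a3 = 10 + 5 = 15; 15 > 14, bound 14 not met — violated.
(6) values 10, 9, 5 are pairwise distinct — OK.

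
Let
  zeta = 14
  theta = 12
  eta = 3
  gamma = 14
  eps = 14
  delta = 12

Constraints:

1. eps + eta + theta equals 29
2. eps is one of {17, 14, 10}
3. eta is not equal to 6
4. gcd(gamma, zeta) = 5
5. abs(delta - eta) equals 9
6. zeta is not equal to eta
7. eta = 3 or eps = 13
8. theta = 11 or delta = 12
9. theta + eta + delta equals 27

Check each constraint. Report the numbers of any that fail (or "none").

Constraint 4 does not hold.

1. eps + eta + theta = 14 + 3 + 12 = 29 — holds.
2. eps = 14 is in {17, 14, 10} — holds.
3. eta = 3, and 3 ≠ 6 — holds.
4. gcd(14, 14) = 14, not 5 — fails.
5. abs(12 - 3) = 9 — holds.
6. zeta = 14, eta = 3; distinct — holds.
7. eta = 3 = 3 (first disjunct) — holds.
8. theta = 12 ≠ 11, but delta = 12 = 12 (second disjunct) — holds.
9. theta + eta + delta = 12 + 3 + 12 = 27 — holds.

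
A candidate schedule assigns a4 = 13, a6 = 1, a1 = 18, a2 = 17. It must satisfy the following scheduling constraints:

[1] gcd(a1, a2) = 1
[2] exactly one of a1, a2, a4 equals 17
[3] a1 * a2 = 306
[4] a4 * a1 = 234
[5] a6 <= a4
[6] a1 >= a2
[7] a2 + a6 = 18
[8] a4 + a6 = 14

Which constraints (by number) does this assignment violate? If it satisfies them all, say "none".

No violations.

[1] gcd(18, 17) = 1 — holds.
[2] a1=18, a2=17, a4=13; 1 of them equals 17 — holds.
[3] a1 * a2 = 18 * 17 = 306 — holds.
[4] a4 * a1 = 13 * 18 = 234 — holds.
[5] a6 = 1, a4 = 13; 1 ≤ 13 — holds.
[6] a1 = 18, a2 = 17; 18 ≥ 17 — holds.
[7] a2 + a6 = 17 + 1 = 18 — holds.
[8] a4 + a6 = 13 + 1 = 14 — holds.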